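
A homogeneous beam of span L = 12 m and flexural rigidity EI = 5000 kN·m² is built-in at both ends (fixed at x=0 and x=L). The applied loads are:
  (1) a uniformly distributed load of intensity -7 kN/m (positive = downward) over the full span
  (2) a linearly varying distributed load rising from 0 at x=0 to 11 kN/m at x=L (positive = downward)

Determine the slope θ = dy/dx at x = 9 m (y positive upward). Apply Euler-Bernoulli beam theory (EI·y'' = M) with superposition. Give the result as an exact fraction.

Load 1 — uniform load w=-7 kN/m over full span:
  θ_1 = -wx(L-x)(L-2x)/(12EI) = -(-7)·9·(12-9)·(12-2·9)/(12·5000) = -189/10000 rad
Load 2 — triangular load w₀=11 kN/m (0→w₀ over full span):
  θ_2 = -w₀(2x(L-x)(L-2x)(x+2L)+x²(L-x)²)/(120LEI) = -11·(2·9·(12-9)·(12-2·9)·(9+2·12)+9²·(12-9)²)/(120·12·5000) = 12177/800000 rad
Superposition: θ = Σ θ_i = -2943/800000 rad ≈ -0.003679 rad

θ(9) = -2943/800000 rad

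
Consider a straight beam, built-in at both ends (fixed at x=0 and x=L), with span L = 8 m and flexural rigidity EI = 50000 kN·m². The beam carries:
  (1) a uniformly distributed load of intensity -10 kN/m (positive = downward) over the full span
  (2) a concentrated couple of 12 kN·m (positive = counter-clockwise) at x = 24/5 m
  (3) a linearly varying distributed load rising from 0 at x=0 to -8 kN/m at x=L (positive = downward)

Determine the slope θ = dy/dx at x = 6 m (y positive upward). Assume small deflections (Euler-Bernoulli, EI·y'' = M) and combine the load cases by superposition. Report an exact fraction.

Load 1 — uniform load w=-10 kN/m over full span:
  θ_1 = -wx(L-x)(L-2x)/(12EI) = -(-10)·6·(8-6)·(8-2·6)/(12·50000) = -1/1250 rad
Load 2 — applied couple M₀=12 kN·m at a=24/5 m (b=L-a=16/5):
  θ_2 = (R_Ax²/2 - M_Ax - M₀(x-a))/EI  [x>a] with R_A=54/25, M_A=96/25 = ((54/25)·6²/2 - (96/25)·6 - 12·(6-(24/5)))/50000 = 9/312500 rad
Load 3 — triangular load w₀=-8 kN/m (0→w₀ over full span):
  θ_3 = -w₀(2x(L-x)(L-2x)(x+2L)+x²(L-x)²)/(120LEI) = -(-8)·(2·6·(8-6)·(8-2·6)·(6+2·8)+6²·(8-6)²)/(120·8·50000) = -41/125000 rad
Superposition: θ = Σ θ_i = -687/625000 rad ≈ -0.001099 rad

θ(6) = -687/625000 rad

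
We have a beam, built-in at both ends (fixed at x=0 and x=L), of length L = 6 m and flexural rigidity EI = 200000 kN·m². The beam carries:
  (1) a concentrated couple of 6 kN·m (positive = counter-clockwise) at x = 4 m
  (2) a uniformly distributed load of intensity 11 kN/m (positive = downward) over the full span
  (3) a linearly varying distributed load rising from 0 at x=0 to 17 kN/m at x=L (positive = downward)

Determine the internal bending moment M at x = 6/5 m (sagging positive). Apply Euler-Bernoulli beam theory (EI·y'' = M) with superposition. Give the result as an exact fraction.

Load 1 — applied couple M₀=6 kN·m at a=4 m (b=L-a=2):
  M_1 = R_Ax - M_A  [x≤a] with R_A=4/3, M_A=2 = (4/3)·(6/5) - 2 = -2/5 kN·m
Load 2 — uniform load w=11 kN/m over full span:
  M_2 = wLx/2 - wL²/12 - wx²/2 = 11·6·(6/5)/2 - 11·6²/12 - 11·(6/5)²/2 = -33/25 kN·m
Load 3 — triangular load w₀=17 kN/m (0→w₀ over full span):
  M_3 = 3w₀Lx/20 - w₀L²/30 - w₀x³/(6L) = 3·17·6·(6/5)/20 - 17·6²/30 - 17·(6/5)³/(6·6) = -357/125 kN·m
Superposition: M = Σ M_i = -572/125 kN·m ≈ -4.576000 kN·m

M(6/5) = -572/125 kN·m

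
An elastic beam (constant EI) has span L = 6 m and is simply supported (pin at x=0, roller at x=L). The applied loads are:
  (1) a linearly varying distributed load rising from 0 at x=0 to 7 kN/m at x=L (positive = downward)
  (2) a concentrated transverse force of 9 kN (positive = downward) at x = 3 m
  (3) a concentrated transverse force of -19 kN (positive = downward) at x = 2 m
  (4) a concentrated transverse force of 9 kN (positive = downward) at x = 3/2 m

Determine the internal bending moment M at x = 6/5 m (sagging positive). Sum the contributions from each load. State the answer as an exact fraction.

Load 1 — triangular load w₀=7 kN/m (0→w₀ over full span):
  M_1 = w₀Lx/6 - w₀x³/(6L) = 7·6·(6/5)/6 - 7·(6/5)³/(6·6) = 1008/125 kN·m
Load 2 — point force P=9 kN at a=3 m (b=L-a=3):
  M_2 = Pbx/L  [x≤a] = 9·3·(6/5)/6 = 27/5 kN·m
Load 3 — point force P=-19 kN at a=2 m (b=L-a=4):
  M_3 = Pbx/L  [x≤a] = (-19)·4·(6/5)/6 = -76/5 kN·m
Load 4 — point force P=9 kN at a=3/2 m (b=L-a=9/2):
  M_4 = Pbx/L  [x≤a] = 9·(9/2)·(6/5)/6 = 81/10 kN·m
Superposition: M = Σ M_i = 1591/250 kN·m ≈ 6.364000 kN·m

M(6/5) = 1591/250 kN·m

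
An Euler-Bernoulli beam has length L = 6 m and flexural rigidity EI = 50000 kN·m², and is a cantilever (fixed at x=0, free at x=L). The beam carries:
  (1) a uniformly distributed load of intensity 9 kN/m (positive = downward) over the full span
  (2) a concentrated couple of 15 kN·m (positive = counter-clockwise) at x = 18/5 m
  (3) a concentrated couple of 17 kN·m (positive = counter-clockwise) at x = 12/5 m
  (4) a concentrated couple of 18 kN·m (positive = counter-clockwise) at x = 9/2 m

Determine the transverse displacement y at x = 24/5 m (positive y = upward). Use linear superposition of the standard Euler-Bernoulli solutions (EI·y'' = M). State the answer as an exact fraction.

y(24/5) = -1386369/125000000 m

Load 1 — uniform load w=9 kN/m over full span:
  y_1 = -wx²(x²-4Lx+6L²)/(24EI) = -9·(24/5)²·((24/5)²-4·6·(24/5)+6·6²)/(24·50000) = -41796/1953125 m
Load 2 — applied couple M₀=15 kN·m at a=18/5 m (b=L-a=12/5):
  y_2 = M₀a(2x-a)/(2EI)  [x>a] = 15·(18/5)·(2·(24/5)-(18/5))/(2·50000) = 81/25000 m
Load 3 — applied couple M₀=17 kN·m at a=12/5 m (b=L-a=18/5):
  y_3 = M₀a(2x-a)/(2EI)  [x>a] = 17·(12/5)·(2·(24/5)-(12/5))/(2·50000) = 459/156250 m
Load 4 — applied couple M₀=18 kN·m at a=9/2 m (b=L-a=3/2):
  y_4 = M₀a(2x-a)/(2EI)  [x>a] = 18·(9/2)·(2·(24/5)-(9/2))/(2·50000) = 4131/1000000 m
Superposition: y = Σ y_i = -1386369/125000000 m ≈ -0.011091 m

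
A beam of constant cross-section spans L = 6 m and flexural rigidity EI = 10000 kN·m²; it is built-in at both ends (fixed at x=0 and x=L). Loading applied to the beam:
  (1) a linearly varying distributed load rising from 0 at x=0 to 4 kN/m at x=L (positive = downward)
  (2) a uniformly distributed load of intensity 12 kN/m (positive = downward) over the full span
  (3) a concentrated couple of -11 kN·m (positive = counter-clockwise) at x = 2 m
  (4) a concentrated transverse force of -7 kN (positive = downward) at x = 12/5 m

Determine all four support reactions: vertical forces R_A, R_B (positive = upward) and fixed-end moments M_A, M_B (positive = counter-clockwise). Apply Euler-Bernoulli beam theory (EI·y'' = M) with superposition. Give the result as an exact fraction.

Load 1 — triangular load w₀=4 kN/m (0→w₀ over full span):
  R_A = 3w₀L/20 = 3·4·6/20 = 18/5 kN
  M_A = w₀L²/30 = 4·6²/30 = 24/5 kN·m
  R_B = 7w₀L/20 = 7·4·6/20 = 42/5 kN
  M_B = -w₀L²/20 = -4·6²/20 = -36/5 kN·m
Load 2 — uniform load w=12 kN/m over full span:
  R_A = wL/2 = 12·6/2 = 36 kN
  M_A = wL²/12 = 12·6²/12 = 36 kN·m
  R_B = wL/2 = 12·6/2 = 36 kN
  M_B = -wL²/12 = -12·6²/12 = -36 kN·m
Load 3 — applied couple M₀=-11 kN·m at a=2 m (b=L-a=4):
  R_A = 6M₀ab/L³ = 6·(-11)·2·4/6³ = -22/9 kN
  M_A = M₀b(2a-b)/L² = (-11)·4·(2·2-4)/6² = 0 kN·m
  R_B = -6M₀ab/L³ = -6·(-11)·2·4/6³ = 22/9 kN
  M_B = M₀a(2b-a)/L² = (-11)·2·(2·4-2)/6² = -11/3 kN·m
Load 4 — point force P=-7 kN at a=12/5 m (b=L-a=18/5):
  R_A = Pb²(3a+b)/L³ = (-7)·(18/5)²·(3·(12/5)+(18/5))/6³ = -567/125 kN
  M_A = Pab²/L² = (-7)·(12/5)·(18/5)²/6² = -756/125 kN·m
  R_B = Pa²(a+3b)/L³ = (-7)·(12/5)²·((12/5)+3·(18/5))/6³ = -308/125 kN
  M_B = -Pa²b/L² = -(-7)·(12/5)²·(18/5)/6² = 504/125 kN·m
Superposition: R_A = 36697/1125 kN, M_A = 4344/125 kN·m, R_B = 49928/1125 kN, M_B = -16063/375 kN·m

R_A = 36697/1125 kN, M_A = 4344/125 kN·m, R_B = 49928/1125 kN, M_B = -16063/375 kN·m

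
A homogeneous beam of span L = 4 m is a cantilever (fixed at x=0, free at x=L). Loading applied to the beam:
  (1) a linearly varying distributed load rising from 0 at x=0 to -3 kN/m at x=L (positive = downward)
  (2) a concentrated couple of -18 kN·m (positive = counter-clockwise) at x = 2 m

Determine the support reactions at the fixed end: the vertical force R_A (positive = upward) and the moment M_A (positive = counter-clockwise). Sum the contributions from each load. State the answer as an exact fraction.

R_A = -6 kN, M_A = 2 kN·m

Load 1 — triangular load w₀=-3 kN/m (0→w₀ over full span):
  R_A = w₀L/2 = (-3)·4/2 = -6 kN
  M_A = w₀L²/3 = (-3)·4²/3 = -16 kN·m
Load 2 — applied couple M₀=-18 kN·m at a=2 m (b=L-a=2):
  R_A = 0 kN
  M_A = -M₀ = -(-18) = 18 kN·m
Superposition: R_A = -6 kN, M_A = 2 kN·m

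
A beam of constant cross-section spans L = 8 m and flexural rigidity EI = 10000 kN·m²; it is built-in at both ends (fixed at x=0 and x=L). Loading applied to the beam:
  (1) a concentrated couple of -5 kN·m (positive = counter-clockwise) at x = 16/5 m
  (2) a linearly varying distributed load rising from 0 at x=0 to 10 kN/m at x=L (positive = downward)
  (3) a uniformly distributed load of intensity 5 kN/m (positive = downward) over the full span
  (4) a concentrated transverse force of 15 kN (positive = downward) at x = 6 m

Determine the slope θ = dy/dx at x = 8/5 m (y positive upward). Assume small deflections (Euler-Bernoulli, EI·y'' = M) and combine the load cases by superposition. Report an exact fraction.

θ(8/5) = -1717/375000 rad

Load 1 — applied couple M₀=-5 kN·m at a=16/5 m (b=L-a=24/5):
  θ_1 = (R_Ax²/2 - M_Ax)/EI  [x≤a] with R_A=-9/10, M_A=-3/5 = ((-9/10)·(8/5)²/2 - (-3/5)·(8/5))/10000 = -3/156250 rad
Load 2 — triangular load w₀=10 kN/m (0→w₀ over full span):
  θ_2 = -w₀(2x(L-x)(L-2x)(x+2L)+x²(L-x)²)/(120LEI) = -10·(2·(8/5)·(8-(8/5))·(8-2·(8/5))·((8/5)+2·8)+(8/5)²·(8-(8/5))²)/(120·8·10000) = -448/234375 rad
Load 3 — uniform load w=5 kN/m over full span:
  θ_3 = -wx(L-x)(L-2x)/(12EI) = -5·(8/5)·(8-(8/5))·(8-2·(8/5))/(12·10000) = -32/15625 rad
Load 4 — point force P=15 kN at a=6 m (b=L-a=2):
  θ_4 = -Pb²x(2aL-(3a+b)x)/(2L³EI)  [x≤a] = -15·2²·(8/5)·(2·6·8-(3·6+2)·(8/5))/(2·8³·10000) = -3/5000 rad
Superposition: θ = Σ θ_i = -1717/375000 rad ≈ -0.004579 rad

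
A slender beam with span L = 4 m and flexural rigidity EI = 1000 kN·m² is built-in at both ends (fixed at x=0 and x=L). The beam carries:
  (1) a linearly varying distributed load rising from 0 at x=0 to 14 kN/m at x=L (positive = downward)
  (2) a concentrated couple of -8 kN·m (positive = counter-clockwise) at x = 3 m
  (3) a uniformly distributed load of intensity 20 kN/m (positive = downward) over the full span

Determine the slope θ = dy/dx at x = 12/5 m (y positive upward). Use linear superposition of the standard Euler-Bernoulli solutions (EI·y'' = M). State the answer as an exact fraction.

Load 1 — triangular load w₀=14 kN/m (0→w₀ over full span):
  θ_1 = -w₀(2x(L-x)(L-2x)(x+2L)+x²(L-x)²)/(120LEI) = -14·(2·(12/5)·(4-(12/5))·(4-2·(12/5))·((12/5)+2·4)+(12/5)²·(4-(12/5))²)/(120·4·1000) = 112/78125 rad
Load 2 — applied couple M₀=-8 kN·m at a=3 m (b=L-a=1):
  θ_2 = (R_Ax²/2 - M_Ax)/EI  [x≤a] with R_A=-9/4, M_A=-5/2 = ((-9/4)·(12/5)²/2 - (-5/2)·(12/5))/1000 = -3/6250 rad
Load 3 — uniform load w=20 kN/m over full span:
  θ_3 = -wx(L-x)(L-2x)/(12EI) = -20·(12/5)·(4-(12/5))·(4-2·(12/5))/(12·1000) = 16/3125 rad
Superposition: θ = Σ θ_i = 949/156250 rad ≈ 0.006074 rad

θ(12/5) = 949/156250 rad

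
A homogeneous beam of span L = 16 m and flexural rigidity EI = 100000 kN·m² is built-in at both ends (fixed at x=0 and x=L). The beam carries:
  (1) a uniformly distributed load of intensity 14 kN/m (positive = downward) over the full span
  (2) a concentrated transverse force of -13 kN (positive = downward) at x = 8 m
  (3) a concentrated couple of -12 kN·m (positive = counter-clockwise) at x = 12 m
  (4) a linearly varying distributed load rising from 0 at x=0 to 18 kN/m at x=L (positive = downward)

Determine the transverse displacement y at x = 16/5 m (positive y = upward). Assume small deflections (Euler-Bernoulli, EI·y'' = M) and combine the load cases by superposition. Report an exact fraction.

Load 1 — uniform load w=14 kN/m over full span:
  y_1 = -wx²(L-x)²/(24EI) = -14·(16/5)²·(16-(16/5))²/(24·100000) = -57344/5859375 m
Load 2 — point force P=-13 kN at a=8 m (b=L-a=8):
  y_2 = -Pb²x²(3aL-(3a+b)x)/(6L³EI)  [x≤a] = -(-13)·8²·(16/5)²·(3·8·16-(3·8+8)·(16/5))/(6·16³·100000) = 1144/1171875 m
Load 3 — applied couple M₀=-12 kN·m at a=12 m (b=L-a=4):
  y_3 = (R_Ax³/6 - M_Ax²/2)/EI  [x≤a] with R_A=-27/32, M_A=-15/4 = ((-27/32)·(16/5)³/6 - (-15/4)·(16/5)²/2)/100000 = 57/390625 m
Load 4 — triangular load w₀=18 kN/m (0→w₀ over full span):
  y_4 = -w₀x²(L-x)²(x+2L)/(120LEI) = -18·(16/5)²·(16-(16/5))²·((16/5)+2·16)/(120·16·100000) = -270336/48828125 m
Superposition: y = Σ y_i = -693411/48828125 m ≈ -0.014201 m

y(16/5) = -693411/48828125 m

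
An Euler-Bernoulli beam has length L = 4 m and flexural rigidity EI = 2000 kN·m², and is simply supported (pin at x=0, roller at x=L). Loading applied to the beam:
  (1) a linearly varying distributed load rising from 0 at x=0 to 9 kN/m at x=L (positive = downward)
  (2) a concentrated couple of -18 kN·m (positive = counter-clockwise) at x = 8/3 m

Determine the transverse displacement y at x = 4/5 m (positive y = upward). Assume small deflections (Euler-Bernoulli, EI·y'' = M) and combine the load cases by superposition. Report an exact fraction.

Load 1 — triangular load w₀=9 kN/m (0→w₀ over full span):
  y_1 = -w₀x(7L⁴-10L²x²+3x⁴)/(360LEI) = -9·(4/5)·(7·4⁴-10·4²·(4/5)²+3·(4/5)⁴)/(360·4·2000) = -8256/1953125 m
Load 2 — applied couple M₀=-18 kN·m at a=8/3 m (b=L-a=4/3):
  y_2 = (M₀x³/(6L)+C₁x)/EI  [x≤a] with C₁=M₀(3b²-L²)/(6L)=8 = ((-18)·(4/5)³/(6·4)+8·(4/5))/2000 = 47/15625 m
Superposition: y = Σ y_i = -2381/1953125 m ≈ -0.001219 m

y(4/5) = -2381/1953125 m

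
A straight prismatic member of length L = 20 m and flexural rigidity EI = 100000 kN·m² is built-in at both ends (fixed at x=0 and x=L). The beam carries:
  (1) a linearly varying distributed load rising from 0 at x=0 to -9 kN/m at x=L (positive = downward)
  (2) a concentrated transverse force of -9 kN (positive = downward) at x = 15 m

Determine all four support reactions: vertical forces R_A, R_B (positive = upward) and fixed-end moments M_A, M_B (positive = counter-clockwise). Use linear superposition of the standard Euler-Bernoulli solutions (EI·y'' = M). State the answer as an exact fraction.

R_A = -909/32 kN, M_A = -2055/16 kN·m, R_B = -2259/32 kN, M_B = 3285/16 kN·m

Load 1 — triangular load w₀=-9 kN/m (0→w₀ over full span):
  R_A = 3w₀L/20 = 3·(-9)·20/20 = -27 kN
  M_A = w₀L²/30 = (-9)·20²/30 = -120 kN·m
  R_B = 7w₀L/20 = 7·(-9)·20/20 = -63 kN
  M_B = -w₀L²/20 = -(-9)·20²/20 = 180 kN·m
Load 2 — point force P=-9 kN at a=15 m (b=L-a=5):
  R_A = Pb²(3a+b)/L³ = (-9)·5²·(3·15+5)/20³ = -45/32 kN
  M_A = Pab²/L² = (-9)·15·5²/20² = -135/16 kN·m
  R_B = Pa²(a+3b)/L³ = (-9)·15²·(15+3·5)/20³ = -243/32 kN
  M_B = -Pa²b/L² = -(-9)·15²·5/20² = 405/16 kN·m
Superposition: R_A = -909/32 kN, M_A = -2055/16 kN·m, R_B = -2259/32 kN, M_B = 3285/16 kN·m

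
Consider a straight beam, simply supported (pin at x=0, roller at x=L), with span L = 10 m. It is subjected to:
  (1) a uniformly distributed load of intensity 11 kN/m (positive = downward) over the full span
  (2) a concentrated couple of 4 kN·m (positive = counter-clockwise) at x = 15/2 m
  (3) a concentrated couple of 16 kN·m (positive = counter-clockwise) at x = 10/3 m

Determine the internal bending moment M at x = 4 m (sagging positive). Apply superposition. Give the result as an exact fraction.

M(4) = 124 kN·m

Load 1 — uniform load w=11 kN/m over full span:
  M_1 = wx(L-x)/2 = 11·4·(10-4)/2 = 132 kN·m
Load 2 — applied couple M₀=4 kN·m at a=15/2 m (b=L-a=5/2):
  M_2 = M₀x/L  [x≤a] = 4·4/10 = 8/5 kN·m
Load 3 — applied couple M₀=16 kN·m at a=10/3 m (b=L-a=20/3):
  M_3 = M₀x/L - M₀  [x>a] = 16·4/10 - 16 = -48/5 kN·m
Superposition: M = Σ M_i = 124 kN·m ≈ 124.000000 kN·m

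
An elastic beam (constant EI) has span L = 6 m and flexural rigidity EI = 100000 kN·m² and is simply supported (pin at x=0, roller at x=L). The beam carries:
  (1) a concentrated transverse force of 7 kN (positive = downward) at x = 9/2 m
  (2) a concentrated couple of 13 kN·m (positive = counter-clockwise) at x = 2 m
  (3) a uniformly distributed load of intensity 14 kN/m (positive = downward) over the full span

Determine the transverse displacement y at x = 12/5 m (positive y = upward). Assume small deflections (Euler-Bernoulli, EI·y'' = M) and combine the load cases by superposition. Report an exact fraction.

Load 1 — point force P=7 kN at a=9/2 m (b=L-a=3/2):
  y_1 = -Pbx(L²-b²-x²)/(6LEI)  [x≤a] = -7·(3/2)·(12/5)·(6²-(3/2)²-(12/5)²)/(6·6·100000) = -19593/100000000 m
Load 2 — applied couple M₀=13 kN·m at a=2 m (b=L-a=4):
  y_2 = (M₀x³/(6L)-M₀(x-a)²/2+C₁x)/EI  [x>a] with C₁=M₀(3b²-L²)/(6L)=13/3 = (13·(12/5)³/(6·6)-13·((12/5)-2)²/2+(13/3)·(12/5))/100000 = 897/6250000 m
Load 3 — uniform load w=14 kN/m over full span:
  y_3 = -wx(L³-2Lx²+x³)/(24EI) = -14·(12/5)·(6³-2·6·(12/5)²+(12/5)³)/(24·100000) = -17577/7812500 m
Superposition: y = Σ y_i = -1151133/500000000 m ≈ -0.002302 m

y(12/5) = -1151133/500000000 m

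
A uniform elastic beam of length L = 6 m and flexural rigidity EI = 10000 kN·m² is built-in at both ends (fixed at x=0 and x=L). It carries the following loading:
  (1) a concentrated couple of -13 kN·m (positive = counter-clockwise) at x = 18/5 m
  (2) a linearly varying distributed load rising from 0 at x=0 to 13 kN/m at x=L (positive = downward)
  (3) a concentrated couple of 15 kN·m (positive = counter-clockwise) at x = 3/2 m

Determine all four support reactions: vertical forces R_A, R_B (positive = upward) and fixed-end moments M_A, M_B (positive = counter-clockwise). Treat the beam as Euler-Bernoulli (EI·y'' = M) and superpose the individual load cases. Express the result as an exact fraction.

R_A = 4557/400 kN, M_A = 3451/400 kN·m, R_B = 11043/400 kN, M_B = -8109/400 kN·m

Load 1 — applied couple M₀=-13 kN·m at a=18/5 m (b=L-a=12/5):
  R_A = 6M₀ab/L³ = 6·(-13)·(18/5)·(12/5)/6³ = -78/25 kN
  M_A = M₀b(2a-b)/L² = (-13)·(12/5)·(2·(18/5)-(12/5))/6² = -104/25 kN·m
  R_B = -6M₀ab/L³ = -6·(-13)·(18/5)·(12/5)/6³ = 78/25 kN
  M_B = M₀a(2b-a)/L² = (-13)·(18/5)·(2·(12/5)-(18/5))/6² = -39/25 kN·m
Load 2 — triangular load w₀=13 kN/m (0→w₀ over full span):
  R_A = 3w₀L/20 = 3·13·6/20 = 117/10 kN
  M_A = w₀L²/30 = 13·6²/30 = 78/5 kN·m
  R_B = 7w₀L/20 = 7·13·6/20 = 273/10 kN
  M_B = -w₀L²/20 = -13·6²/20 = -117/5 kN·m
Load 3 — applied couple M₀=15 kN·m at a=3/2 m (b=L-a=9/2):
  R_A = 6M₀ab/L³ = 6·15·(3/2)·(9/2)/6³ = 45/16 kN
  M_A = M₀b(2a-b)/L² = 15·(9/2)·(2·(3/2)-(9/2))/6² = -45/16 kN·m
  R_B = -6M₀ab/L³ = -6·15·(3/2)·(9/2)/6³ = -45/16 kN
  M_B = M₀a(2b-a)/L² = 15·(3/2)·(2·(9/2)-(3/2))/6² = 75/16 kN·m
Superposition: R_A = 4557/400 kN, M_A = 3451/400 kN·m, R_B = 11043/400 kN, M_B = -8109/400 kN·m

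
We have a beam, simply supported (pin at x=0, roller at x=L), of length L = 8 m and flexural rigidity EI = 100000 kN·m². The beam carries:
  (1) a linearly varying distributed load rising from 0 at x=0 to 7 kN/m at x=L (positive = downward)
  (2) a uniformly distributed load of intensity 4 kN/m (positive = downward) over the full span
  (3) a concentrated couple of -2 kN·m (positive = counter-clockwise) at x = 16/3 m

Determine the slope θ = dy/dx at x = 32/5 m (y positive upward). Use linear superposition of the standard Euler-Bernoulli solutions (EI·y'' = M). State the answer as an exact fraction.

θ(32/5) = 44531/35156250 rad

Load 1 — triangular load w₀=7 kN/m (0→w₀ over full span):
  θ_1 = -w₀(7L⁴-30L²x²+15x⁴)/(360LEI) = -7·(7·8⁴-30·8²·(32/5)²+15·(32/5)⁴)/(360·8·100000) = 10598/17578125 rad
Load 2 — uniform load w=4 kN/m over full span:
  θ_2 = -w(L³-6Lx²+4x³)/(24EI) = -4·(8³-6·8·(32/5)²+4·(32/5)³)/(24·100000) = 264/390625 rad
Load 3 — applied couple M₀=-2 kN·m at a=16/3 m (b=L-a=8/3):
  θ_3 = (M₀x²/(2L)-M₀(x-a)+C₁)/EI  [x>a] with C₁=M₀(3b²-L²)/(6L)=16/9 = ((-2)·(32/5)²/(2·8)-(-2)·((32/5)-(16/3))+(16/9))/100000 = -17/1406250 rad
Superposition: θ = Σ θ_i = 44531/35156250 rad ≈ 0.001267 rad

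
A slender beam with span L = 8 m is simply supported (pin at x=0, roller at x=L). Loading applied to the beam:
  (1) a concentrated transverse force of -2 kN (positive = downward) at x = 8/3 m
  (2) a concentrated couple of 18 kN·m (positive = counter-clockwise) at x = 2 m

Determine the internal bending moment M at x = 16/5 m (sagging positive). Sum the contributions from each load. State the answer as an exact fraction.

M(16/5) = -14 kN·m

Load 1 — point force P=-2 kN at a=8/3 m (b=L-a=16/3):
  M_1 = Pa(L-x)/L  [x>a] = (-2)·(8/3)·(8-(16/5))/8 = -16/5 kN·m
Load 2 — applied couple M₀=18 kN·m at a=2 m (b=L-a=6):
  M_2 = M₀x/L - M₀  [x>a] = 18·(16/5)/8 - 18 = -54/5 kN·m
Superposition: M = Σ M_i = -14 kN·m ≈ -14.000000 kN·m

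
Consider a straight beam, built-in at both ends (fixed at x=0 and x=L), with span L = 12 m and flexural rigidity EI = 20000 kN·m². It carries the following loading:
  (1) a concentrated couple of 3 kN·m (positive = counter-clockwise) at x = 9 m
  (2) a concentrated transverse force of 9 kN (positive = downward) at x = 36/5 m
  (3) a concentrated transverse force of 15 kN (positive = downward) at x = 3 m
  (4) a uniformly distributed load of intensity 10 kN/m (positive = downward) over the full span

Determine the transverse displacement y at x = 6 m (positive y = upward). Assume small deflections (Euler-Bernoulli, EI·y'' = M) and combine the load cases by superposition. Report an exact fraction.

Load 1 — applied couple M₀=3 kN·m at a=9 m (b=L-a=3):
  y_1 = (R_Ax³/6 - M_Ax²/2)/EI  [x≤a] with R_A=9/32, M_A=15/16 = ((9/32)·6³/6 - (15/16)·6²/2)/20000 = -27/80000 m
Load 2 — point force P=9 kN at a=36/5 m (b=L-a=24/5):
  y_2 = -Pb²x²(3aL-(3a+b)x)/(6L³EI)  [x≤a] = -9·(24/5)²·6²·(3·(36/5)·12-(3·(36/5)+(24/5))·6)/(6·12³·20000) = -567/156250 m
Load 3 — point force P=15 kN at a=3 m (b=L-a=9):
  y_3 = -Pa²(L-x)²(3bL-(3b+a)(L-x))/(6L³EI)  [x>a] = -15·3²·(12-6)²·(3·9·12-(3·9+3)·(12-6))/(6·12³·20000) = -27/8000 m
Load 4 — uniform load w=10 kN/m over full span:
  y_4 = -wx²(L-x)²/(24EI) = -10·6²·(12-6)²/(24·20000) = -27/1000 m
Superposition: y = Σ y_i = -343413/10000000 m ≈ -0.034341 m

y(6) = -343413/10000000 m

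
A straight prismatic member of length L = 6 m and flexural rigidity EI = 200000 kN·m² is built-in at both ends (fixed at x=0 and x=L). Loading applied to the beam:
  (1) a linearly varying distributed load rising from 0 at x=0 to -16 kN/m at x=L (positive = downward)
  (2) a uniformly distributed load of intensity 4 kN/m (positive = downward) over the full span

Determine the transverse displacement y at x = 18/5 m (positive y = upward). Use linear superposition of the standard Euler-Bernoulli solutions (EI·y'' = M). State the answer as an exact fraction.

Load 1 — triangular load w₀=-16 kN/m (0→w₀ over full span):
  y_1 = -w₀x²(L-x)²(x+2L)/(120LEI) = -(-16)·(18/5)²·(6-(18/5))²·((18/5)+2·6)/(120·6·200000) = 6318/48828125 m
Load 2 — uniform load w=4 kN/m over full span:
  y_2 = -wx²(L-x)²/(24EI) = -4·(18/5)²·(6-(18/5))²/(24·200000) = -243/3906250 m
Superposition: y = Σ y_i = 6561/97656250 m ≈ 0.000067 m

y(18/5) = 6561/97656250 m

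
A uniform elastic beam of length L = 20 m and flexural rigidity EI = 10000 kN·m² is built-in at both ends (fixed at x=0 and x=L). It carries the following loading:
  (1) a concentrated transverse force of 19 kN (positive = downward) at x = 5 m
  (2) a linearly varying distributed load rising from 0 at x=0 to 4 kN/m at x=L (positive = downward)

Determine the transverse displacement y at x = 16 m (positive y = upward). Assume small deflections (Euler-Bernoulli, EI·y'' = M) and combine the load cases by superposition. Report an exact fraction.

y(16) = -73969/1500000 m

Load 1 — point force P=19 kN at a=5 m (b=L-a=15):
  y_1 = -Pa²(L-x)²(3bL-(3b+a)(L-x))/(6L³EI)  [x>a] = -19·5²·(20-16)²·(3·15·20-(3·15+5)·(20-16))/(6·20³·10000) = -133/12000 m
Load 2 — triangular load w₀=4 kN/m (0→w₀ over full span):
  y_2 = -w₀x²(L-x)²(x+2L)/(120LEI) = -4·16²·(20-16)²·(16+2·20)/(120·20·10000) = -1792/46875 m
Superposition: y = Σ y_i = -73969/1500000 m ≈ -0.049313 m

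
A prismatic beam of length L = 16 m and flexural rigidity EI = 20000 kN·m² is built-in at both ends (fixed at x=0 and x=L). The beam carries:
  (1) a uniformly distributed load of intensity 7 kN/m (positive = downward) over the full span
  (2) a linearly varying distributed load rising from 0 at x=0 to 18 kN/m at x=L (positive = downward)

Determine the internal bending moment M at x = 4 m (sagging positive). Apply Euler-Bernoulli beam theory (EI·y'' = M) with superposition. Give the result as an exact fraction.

Load 1 — uniform load w=7 kN/m over full span:
  M_1 = wLx/2 - wL²/12 - wx²/2 = 7·16·4/2 - 7·16²/12 - 7·4²/2 = 56/3 kN·m
Load 2 — triangular load w₀=18 kN/m (0→w₀ over full span):
  M_2 = 3w₀Lx/20 - w₀L²/30 - w₀x³/(6L) = 3·18·16·4/20 - 18·16²/30 - 18·4³/(6·16) = 36/5 kN·m
Superposition: M = Σ M_i = 388/15 kN·m ≈ 25.866667 kN·m

M(4) = 388/15 kN·m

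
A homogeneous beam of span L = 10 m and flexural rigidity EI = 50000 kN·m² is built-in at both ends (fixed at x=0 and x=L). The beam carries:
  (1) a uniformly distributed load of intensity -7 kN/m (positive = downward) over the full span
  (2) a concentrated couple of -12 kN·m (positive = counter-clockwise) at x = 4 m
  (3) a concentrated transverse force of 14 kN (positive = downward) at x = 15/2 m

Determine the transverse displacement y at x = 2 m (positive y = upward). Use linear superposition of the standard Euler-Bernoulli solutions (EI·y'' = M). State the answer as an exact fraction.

Load 1 — uniform load w=-7 kN/m over full span:
  y_1 = -wx²(L-x)²/(24EI) = -(-7)·2²·(10-2)²/(24·50000) = 14/9375 m
Load 2 — applied couple M₀=-12 kN·m at a=4 m (b=L-a=6):
  y_2 = (R_Ax³/6 - M_Ax²/2)/EI  [x≤a] with R_A=-216/125, M_A=-36/25 = ((-216/125)·2³/6 - (-36/25)·2²/2)/50000 = 9/781250 m
Load 3 — point force P=14 kN at a=15/2 m (b=L-a=5/2):
  y_3 = -Pb²x²(3aL-(3a+b)x)/(6L³EI)  [x≤a] = -14·(5/2)²·2²·(3·(15/2)·10-(3·(15/2)+(5/2))·2)/(6·10³·50000) = -49/240000 m
Superposition: y = Σ y_i = 195103/150000000 m ≈ 0.001301 m

y(2) = 195103/150000000 m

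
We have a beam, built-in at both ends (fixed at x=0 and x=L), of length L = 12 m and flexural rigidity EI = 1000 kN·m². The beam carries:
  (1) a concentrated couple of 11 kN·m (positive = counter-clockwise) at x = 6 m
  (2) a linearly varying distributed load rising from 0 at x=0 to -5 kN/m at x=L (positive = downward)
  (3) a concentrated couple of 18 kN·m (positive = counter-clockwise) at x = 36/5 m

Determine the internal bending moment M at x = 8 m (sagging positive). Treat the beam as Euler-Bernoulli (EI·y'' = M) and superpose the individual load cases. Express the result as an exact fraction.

M(8) = -19507/900 kN·m

Load 1 — applied couple M₀=11 kN·m at a=6 m (b=L-a=6):
  M_1 = R_Ax - M_A - M₀  [x>a] with R_A=11/8, M_A=11/4 = (11/8)·8 - (11/4) - 11 = -11/4 kN·m
Load 2 — triangular load w₀=-5 kN/m (0→w₀ over full span):
  M_2 = 3w₀Lx/20 - w₀L²/30 - w₀x³/(6L) = 3·(-5)·12·8/20 - (-5)·12²/30 - (-5)·8³/(6·12) = -112/9 kN·m
Load 3 — applied couple M₀=18 kN·m at a=36/5 m (b=L-a=24/5):
  M_3 = R_Ax - M_A - M₀  [x>a] with R_A=54/25, M_A=144/25 = (54/25)·8 - (144/25) - 18 = -162/25 kN·m
Superposition: M = Σ M_i = -19507/900 kN·m ≈ -21.674444 kN·m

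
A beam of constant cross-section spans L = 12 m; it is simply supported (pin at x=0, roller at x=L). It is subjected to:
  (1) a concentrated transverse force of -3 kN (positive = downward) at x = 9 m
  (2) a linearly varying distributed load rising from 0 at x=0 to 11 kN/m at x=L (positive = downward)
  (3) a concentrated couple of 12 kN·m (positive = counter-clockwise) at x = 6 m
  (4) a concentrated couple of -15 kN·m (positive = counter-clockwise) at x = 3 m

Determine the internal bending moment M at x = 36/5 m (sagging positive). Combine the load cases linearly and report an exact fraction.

Load 1 — point force P=-3 kN at a=9 m (b=L-a=3):
  M_1 = Pbx/L  [x≤a] = (-3)·3·(36/5)/12 = -27/5 kN·m
Load 2 — triangular load w₀=11 kN/m (0→w₀ over full span):
  M_2 = w₀Lx/6 - w₀x³/(6L) = 11·12·(36/5)/6 - 11·(36/5)³/(6·12) = 12672/125 kN·m
Load 3 — applied couple M₀=12 kN·m at a=6 m (b=L-a=6):
  M_3 = M₀x/L - M₀  [x>a] = 12·(36/5)/12 - 12 = -24/5 kN·m
Load 4 — applied couple M₀=-15 kN·m at a=3 m (b=L-a=9):
  M_4 = M₀x/L - M₀  [x>a] = (-15)·(36/5)/12 - (-15) = 6 kN·m
Superposition: M = Σ M_i = 12147/125 kN·m ≈ 97.176000 kN·m

M(36/5) = 12147/125 kN·m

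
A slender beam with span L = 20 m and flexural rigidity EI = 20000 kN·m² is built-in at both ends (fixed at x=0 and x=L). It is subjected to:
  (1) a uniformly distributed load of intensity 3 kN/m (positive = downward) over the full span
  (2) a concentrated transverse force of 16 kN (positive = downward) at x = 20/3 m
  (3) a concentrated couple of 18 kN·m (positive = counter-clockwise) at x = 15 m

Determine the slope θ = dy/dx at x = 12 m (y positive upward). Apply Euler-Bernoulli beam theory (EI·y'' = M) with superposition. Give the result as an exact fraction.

Load 1 — uniform load w=3 kN/m over full span:
  θ_1 = -wx(L-x)(L-2x)/(12EI) = -3·12·(20-12)·(20-2·12)/(12·20000) = 3/625 rad
Load 2 — point force P=16 kN at a=20/3 m (b=L-a=40/3):
  θ_2 = Pa²(L-x)(2bL-(3b+a)(L-x))/(2L³EI)  [x>a] = 16·(20/3)²·(20-12)·(2·(40/3)·20-(3·(40/3)+(20/3))·(20-12))/(2·20³·20000) = 16/5625 rad
Load 3 — applied couple M₀=18 kN·m at a=15 m (b=L-a=5):
  θ_3 = (R_Ax²/2 - M_Ax)/EI  [x≤a] with R_A=81/80, M_A=45/8 = ((81/80)·12²/2 - (45/8)·12)/20000 = 27/100000 rad
Superposition: θ = Σ θ_i = 7123/900000 rad ≈ 0.007914 rad

θ(12) = 7123/900000 rad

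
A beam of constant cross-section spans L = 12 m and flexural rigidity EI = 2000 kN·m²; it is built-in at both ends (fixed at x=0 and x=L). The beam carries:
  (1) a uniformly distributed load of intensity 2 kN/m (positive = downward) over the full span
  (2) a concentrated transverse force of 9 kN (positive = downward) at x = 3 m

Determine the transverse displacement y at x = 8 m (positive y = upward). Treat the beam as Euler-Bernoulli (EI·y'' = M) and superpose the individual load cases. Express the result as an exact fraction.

Load 1 — uniform load w=2 kN/m over full span:
  y_1 = -wx²(L-x)²/(24EI) = -2·8²·(12-8)²/(24·2000) = -16/375 m
Load 2 — point force P=9 kN at a=3 m (b=L-a=9):
  y_2 = -Pa²(L-x)²(3bL-(3b+a)(L-x))/(6L³EI)  [x>a] = -9·3²·(12-8)²·(3·9·12-(3·9+3)·(12-8))/(6·12³·2000) = -51/4000 m
Superposition: y = Σ y_i = -133/2400 m ≈ -0.055417 m

y(8) = -133/2400 m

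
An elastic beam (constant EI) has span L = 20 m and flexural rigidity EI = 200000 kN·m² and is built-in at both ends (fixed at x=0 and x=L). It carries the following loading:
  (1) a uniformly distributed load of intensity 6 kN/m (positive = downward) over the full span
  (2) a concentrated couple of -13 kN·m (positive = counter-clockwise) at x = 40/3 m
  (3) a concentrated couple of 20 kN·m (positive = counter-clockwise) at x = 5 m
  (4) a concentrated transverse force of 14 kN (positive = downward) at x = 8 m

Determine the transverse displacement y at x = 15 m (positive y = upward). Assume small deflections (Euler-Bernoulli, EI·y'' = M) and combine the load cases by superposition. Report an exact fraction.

Load 1 — uniform load w=6 kN/m over full span:
  y_1 = -wx²(L-x)²/(24EI) = -6·15²·(20-15)²/(24·200000) = -9/1280 m
Load 2 — applied couple M₀=-13 kN·m at a=40/3 m (b=L-a=20/3):
  y_2 = (R_Ax³/6 - M_Ax²/2 - M₀(x-a)²/2)/EI  [x>a] with R_A=-13/15, M_A=-13/3 = ((-13/15)·15³/6 - (-13/3)·15²/2 - (-13)·(15-(40/3))²/2)/200000 = 13/144000 m
Load 3 — applied couple M₀=20 kN·m at a=5 m (b=L-a=15):
  y_3 = (R_Ax³/6 - M_Ax²/2 - M₀(x-a)²/2)/EI  [x>a] with R_A=9/8, M_A=-15/4 = ((9/8)·15³/6 - (-15/4)·15²/2 - 20·(15-5)²/2)/200000 = 7/25600 m
Load 4 — point force P=14 kN at a=8 m (b=L-a=12):
  y_4 = -Pa²(L-x)²(3bL-(3b+a)(L-x))/(6L³EI)  [x>a] = -14·8²·(20-15)²·(3·12·20-(3·12+8)·(20-15))/(6·20³·200000) = -7/6000 m
Superposition: y = Σ y_i = -361/46080 m ≈ -0.007834 m

y(15) = -361/46080 m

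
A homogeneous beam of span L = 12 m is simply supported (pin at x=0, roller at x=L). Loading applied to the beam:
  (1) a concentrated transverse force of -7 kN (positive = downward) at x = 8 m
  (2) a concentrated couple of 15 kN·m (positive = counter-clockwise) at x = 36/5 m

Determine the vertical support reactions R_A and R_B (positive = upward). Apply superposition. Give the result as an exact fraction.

Load 1 — point force P=-7 kN at a=8 m (b=L-a=4):
  R_A = Pb/L = (-7)·4/12 = -7/3 kN
  R_B = Pa/L = (-7)·8/12 = -14/3 kN
Load 2 — applied couple M₀=15 kN·m at a=36/5 m (b=L-a=24/5):
  R_A = M₀/L = 15/12 = 5/4 kN
  R_B = -M₀/L = -15/12 = -5/4 kN
Superposition: R_A = -13/12 kN, R_B = -71/12 kN

R_A = -13/12 kN, R_B = -71/12 kN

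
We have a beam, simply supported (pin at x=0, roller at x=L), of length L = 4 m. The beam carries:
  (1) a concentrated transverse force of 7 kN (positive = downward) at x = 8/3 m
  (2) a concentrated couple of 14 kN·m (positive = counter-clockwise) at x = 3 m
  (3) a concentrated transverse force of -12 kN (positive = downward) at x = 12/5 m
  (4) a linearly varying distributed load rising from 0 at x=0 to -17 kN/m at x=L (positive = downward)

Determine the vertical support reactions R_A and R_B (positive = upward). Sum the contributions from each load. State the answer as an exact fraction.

R_A = -103/10 kN, R_B = -287/10 kN

Load 1 — point force P=7 kN at a=8/3 m (b=L-a=4/3):
  R_A = Pb/L = 7·(4/3)/4 = 7/3 kN
  R_B = Pa/L = 7·(8/3)/4 = 14/3 kN
Load 2 — applied couple M₀=14 kN·m at a=3 m (b=L-a=1):
  R_A = M₀/L = 14/4 = 7/2 kN
  R_B = -M₀/L = -14/4 = -7/2 kN
Load 3 — point force P=-12 kN at a=12/5 m (b=L-a=8/5):
  R_A = Pb/L = (-12)·(8/5)/4 = -24/5 kN
  R_B = Pa/L = (-12)·(12/5)/4 = -36/5 kN
Load 4 — triangular load w₀=-17 kN/m (0→w₀ over full span):
  R_A = w₀L/6 = (-17)·4/6 = -34/3 kN
  R_B = w₀L/3 = (-17)·4/3 = -68/3 kN
Superposition: R_A = -103/10 kN, R_B = -287/10 kN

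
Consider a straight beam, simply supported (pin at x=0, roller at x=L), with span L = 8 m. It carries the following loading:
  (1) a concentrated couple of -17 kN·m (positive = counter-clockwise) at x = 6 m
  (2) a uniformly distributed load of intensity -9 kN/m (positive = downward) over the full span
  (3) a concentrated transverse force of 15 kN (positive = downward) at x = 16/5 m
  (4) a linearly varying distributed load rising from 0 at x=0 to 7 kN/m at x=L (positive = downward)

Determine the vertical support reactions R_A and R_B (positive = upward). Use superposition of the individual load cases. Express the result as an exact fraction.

R_A = -475/24 kN, R_B = -221/24 kN

Load 1 — applied couple M₀=-17 kN·m at a=6 m (b=L-a=2):
  R_A = M₀/L = (-17)/8 = -17/8 kN
  R_B = -M₀/L = -(-17)/8 = 17/8 kN
Load 2 — uniform load w=-9 kN/m over full span:
  R_A = wL/2 = (-9)·8/2 = -36 kN
  R_B = wL/2 = (-9)·8/2 = -36 kN
Load 3 — point force P=15 kN at a=16/5 m (b=L-a=24/5):
  R_A = Pb/L = 15·(24/5)/8 = 9 kN
  R_B = Pa/L = 15·(16/5)/8 = 6 kN
Load 4 — triangular load w₀=7 kN/m (0→w₀ over full span):
  R_A = w₀L/6 = 7·8/6 = 28/3 kN
  R_B = w₀L/3 = 7·8/3 = 56/3 kN
Superposition: R_A = -475/24 kN, R_B = -221/24 kN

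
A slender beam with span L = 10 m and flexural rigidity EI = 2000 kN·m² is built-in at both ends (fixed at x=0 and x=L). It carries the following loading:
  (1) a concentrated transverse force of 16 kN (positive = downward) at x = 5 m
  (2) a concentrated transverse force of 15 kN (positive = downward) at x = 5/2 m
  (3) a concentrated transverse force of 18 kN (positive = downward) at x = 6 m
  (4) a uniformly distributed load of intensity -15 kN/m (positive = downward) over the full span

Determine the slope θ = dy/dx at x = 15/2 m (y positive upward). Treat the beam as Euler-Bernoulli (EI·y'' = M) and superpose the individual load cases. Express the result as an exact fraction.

Load 1 — point force P=16 kN at a=5 m (b=L-a=5):
  θ_1 = Pa²(L-x)(2bL-(3b+a)(L-x))/(2L³EI)  [x>a] = 16·5²·(10-(15/2))·(2·5·10-(3·5+5)·(10-(15/2)))/(2·10³·2000) = 1/80 rad
Load 2 — point force P=15 kN at a=5/2 m (b=L-a=15/2):
  θ_2 = Pa²(L-x)(2bL-(3b+a)(L-x))/(2L³EI)  [x>a] = 15·(5/2)²·(10-(15/2))·(2·(15/2)·10-(3·(15/2)+(5/2))·(10-(15/2)))/(2·10³·2000) = 21/4096 rad
Load 3 — point force P=18 kN at a=6 m (b=L-a=4):
  θ_3 = Pa²(L-x)(2bL-(3b+a)(L-x))/(2L³EI)  [x>a] = 18·6²·(10-(15/2))·(2·4·10-(3·4+6)·(10-(15/2)))/(2·10³·2000) = 567/40000 rad
Load 4 — uniform load w=-15 kN/m over full span:
  θ_4 = -wx(L-x)(L-2x)/(12EI) = -(-15)·(15/2)·(10-(15/2))·(10-2·(15/2))/(12·2000) = -15/256 rad
Superposition: θ = Σ θ_i = -68587/2560000 rad ≈ -0.026792 rad

θ(15/2) = -68587/2560000 rad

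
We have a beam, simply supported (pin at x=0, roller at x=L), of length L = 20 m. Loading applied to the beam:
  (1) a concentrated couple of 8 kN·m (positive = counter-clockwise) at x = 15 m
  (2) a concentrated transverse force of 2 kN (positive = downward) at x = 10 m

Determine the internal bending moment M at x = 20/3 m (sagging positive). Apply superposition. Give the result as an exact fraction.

Load 1 — applied couple M₀=8 kN·m at a=15 m (b=L-a=5):
  M_1 = M₀x/L  [x≤a] = 8·(20/3)/20 = 8/3 kN·m
Load 2 — point force P=2 kN at a=10 m (b=L-a=10):
  M_2 = Pbx/L  [x≤a] = 2·10·(20/3)/20 = 20/3 kN·m
Superposition: M = Σ M_i = 28/3 kN·m ≈ 9.333333 kN·m

M(20/3) = 28/3 kN·m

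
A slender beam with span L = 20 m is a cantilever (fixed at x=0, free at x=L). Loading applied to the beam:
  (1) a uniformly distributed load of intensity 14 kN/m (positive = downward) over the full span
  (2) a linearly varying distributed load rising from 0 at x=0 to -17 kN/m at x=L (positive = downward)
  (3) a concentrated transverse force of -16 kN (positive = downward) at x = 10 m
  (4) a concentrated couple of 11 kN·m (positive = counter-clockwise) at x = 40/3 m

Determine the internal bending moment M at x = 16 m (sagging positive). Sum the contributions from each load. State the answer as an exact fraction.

Load 1 — uniform load w=14 kN/m over full span:
  M_1 = -w(L-x)²/2 = -14·(20-16)²/2 = -112 kN·m
Load 2 — triangular load w₀=-17 kN/m (0→w₀ over full span):
  M_2 = w₀Lx/2 - w₀L²/3 - w₀x³/(6L) = (-17)·20·16/2 - (-17)·20²/3 - (-17)·16³/(6·20) = 1904/15 kN·m
Load 3 — point force P=-16 kN at a=10 m (b=L-a=10):
  M_3 = 0  [x>a] = 0 kN·m
Load 4 — applied couple M₀=11 kN·m at a=40/3 m (b=L-a=20/3):
  M_4 = 0  [x>a] = 0 kN·m
Superposition: M = Σ M_i = 224/15 kN·m ≈ 14.933333 kN·m

M(16) = 224/15 kN·m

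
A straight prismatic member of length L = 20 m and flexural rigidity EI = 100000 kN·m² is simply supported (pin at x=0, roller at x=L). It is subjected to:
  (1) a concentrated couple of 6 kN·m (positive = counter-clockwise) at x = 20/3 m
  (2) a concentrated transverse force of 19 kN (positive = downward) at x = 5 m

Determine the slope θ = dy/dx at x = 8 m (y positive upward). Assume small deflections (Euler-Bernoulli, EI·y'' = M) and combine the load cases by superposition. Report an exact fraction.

θ(8) = -4423/12000000 rad

Load 1 — applied couple M₀=6 kN·m at a=20/3 m (b=L-a=40/3):
  θ_1 = (M₀x²/(2L)-M₀(x-a)+C₁)/EI  [x>a] with C₁=M₀(3b²-L²)/(6L)=20/3 = (6·8²/(2·20)-6·(8-(20/3))+(20/3))/100000 = 31/375000 rad
Load 2 — point force P=19 kN at a=5 m (b=L-a=15):
  θ_2 = -Pa(2L²-6Lx+3x²+a²)/(6LEI)  [x>a] = -19·5·(2·20²-6·20·8+3·8²+5²)/(6·20·100000) = -361/800000 rad
Superposition: θ = Σ θ_i = -4423/12000000 rad ≈ -0.000369 rad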